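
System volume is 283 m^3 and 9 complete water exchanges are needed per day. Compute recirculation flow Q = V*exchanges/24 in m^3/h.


Daily recirculation volume = 283 m^3 * 9 = 2547 m^3/day
Flow rate Q = daily volume / 24 h = 2547 / 24 = 106.125 m^3/h

106.125 m^3/h


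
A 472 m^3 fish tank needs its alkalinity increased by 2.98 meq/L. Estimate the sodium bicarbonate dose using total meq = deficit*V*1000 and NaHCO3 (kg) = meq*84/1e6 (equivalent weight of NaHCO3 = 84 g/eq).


Tank volume in L = 472 m^3 * 1000 = 472000 L
Total meq required = 2.98 meq/L * 472000 L = 1406560 meq
NaHCO3 mass = 1406560 meq * 84 mg/meq / 1e6 = 118.151 kg

118.151 kg


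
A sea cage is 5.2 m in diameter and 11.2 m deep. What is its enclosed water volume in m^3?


r = d/2 = 5.2/2 = 2.6 m
Base area = pi*r^2 = pi*2.6^2 = 21.237166 m^2
Volume = 21.237166 * 11.2 = 237.856 m^3

237.856 m^3


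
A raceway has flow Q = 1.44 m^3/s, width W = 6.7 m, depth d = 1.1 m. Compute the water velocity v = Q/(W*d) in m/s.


Cross-sectional area = W * d = 6.7 * 1.1 = 7.37 m^2
Velocity = Q / A = 1.44 / 7.37 = 0.195387 m/s

0.195387 m/s


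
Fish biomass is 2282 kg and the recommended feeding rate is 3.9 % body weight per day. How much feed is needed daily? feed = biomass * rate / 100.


Feeding rate fraction = 3.9% / 100 = 0.039
Daily feed = 2282 kg * 0.039 = 88.998 kg/day

88.998 kg/day


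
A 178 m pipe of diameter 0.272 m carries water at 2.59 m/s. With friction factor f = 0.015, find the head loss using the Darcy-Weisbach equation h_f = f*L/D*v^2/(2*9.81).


v^2 = 2.59^2 = 6.7081 m^2/s^2
L/D = 178/0.272 = 654.41176
h_f = f*(L/D)*v^2/(2g) = 0.015 * 654.41176 * 6.7081 / 19.62 = 3.35616 m

3.35616 m


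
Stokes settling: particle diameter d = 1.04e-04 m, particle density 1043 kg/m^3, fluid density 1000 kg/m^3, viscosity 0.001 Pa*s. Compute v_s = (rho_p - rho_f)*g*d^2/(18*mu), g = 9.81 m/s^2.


Density difference: rho_p - rho_f = 1043 - 1000 = 43 kg/m^3
d^2 = (1.04e-04)^2 = 1.0816e-08 m^2
Numerator = (rho_p - rho_f) * g * d^2 = 43 * 9.81 * 1.0816e-08 = 4.5625133e-06
Denominator = 18 * mu = 18 * 0.001 = 0.018
v_s = 4.5625133e-06 / 0.018 = 2.53473e-04 m/s
Check: Re = rho_f * v_s * d / mu = 1000 * 2.53473e-04 * 1.04e-04 / 0.001 = 0.0264 < 1, so Stokes' law applies.

2.53473e-04 m/s


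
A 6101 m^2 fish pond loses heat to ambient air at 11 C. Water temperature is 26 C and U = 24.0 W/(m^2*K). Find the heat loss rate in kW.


Temperature difference dT = 26 - 11 = 15 K
Heat loss (W) = U * A * dT = 24.0 * 6101 * 15 = 2196360 W
Convert to kW: 2196360 / 1000 = 2196.36 kW

2196.36 kW


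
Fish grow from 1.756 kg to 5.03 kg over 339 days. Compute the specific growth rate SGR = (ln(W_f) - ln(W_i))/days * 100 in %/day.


ln(W_f) = ln(5.03) = 1.61542
ln(W_i) = ln(1.756) = 0.5630385
ln(W_f) - ln(W_i) = 1.61542 - 0.5630385 = 1.0523815
SGR = 1.0523815 / 339 * 100 = 0.310437 %/day

0.310437 %/day


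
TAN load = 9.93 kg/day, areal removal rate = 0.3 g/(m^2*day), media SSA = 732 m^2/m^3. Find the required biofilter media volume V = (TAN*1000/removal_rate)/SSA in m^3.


A = 9.93*1000 / 0.3 = 33100 m^2
V = 33100 / 732 = 45.2186

45.2186 m^3


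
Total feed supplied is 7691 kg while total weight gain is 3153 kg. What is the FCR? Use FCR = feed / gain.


FCR = feed consumed / weight gained
FCR = 7691 kg / 3153 kg = 2.43926

2.43926


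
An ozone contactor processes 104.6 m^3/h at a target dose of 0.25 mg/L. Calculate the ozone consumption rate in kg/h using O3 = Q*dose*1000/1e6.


O3 demand (mg/h) = Q * dose * 1000 = 104.6 * 0.25 * 1000 = 26150 mg/h
Convert mg to kg: 26150 / 1e6 = 0.02615 kg/h

0.02615 kg/h


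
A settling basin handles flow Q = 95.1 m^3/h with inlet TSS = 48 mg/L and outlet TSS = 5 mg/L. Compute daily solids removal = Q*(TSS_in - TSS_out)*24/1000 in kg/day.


Concentration drop: TSS_in - TSS_out = 48 - 5 = 43 mg/L
Hourly solids removed = Q * dTSS = 95.1 m^3/h * 43 mg/L = 4089.3 g/h  (m^3/h * mg/L = g/h)
Daily solids removed = 4089.3 * 24 = 98143.2 g/day
Convert g to kg: 98143.2 / 1000 = 98.1432 kg/day

98.1432 kg/day


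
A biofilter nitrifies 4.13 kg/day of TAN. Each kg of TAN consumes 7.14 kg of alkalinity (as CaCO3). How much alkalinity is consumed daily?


Alkalinity factor: 7.14 kg CaCO3 consumed per kg TAN nitrified
alk = 4.13 kg TAN * 7.14 = 29.4882 kg CaCO3/day

29.4882 kg CaCO3/day


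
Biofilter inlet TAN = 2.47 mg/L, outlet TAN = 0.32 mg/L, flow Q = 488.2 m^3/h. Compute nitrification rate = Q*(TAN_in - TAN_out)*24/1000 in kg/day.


Concentration drop: TAN_in - TAN_out = 2.47 - 0.32 = 2.15 mg/L
Hourly TAN removed = Q * dTAN = 488.2 m^3/h * 2.15 mg/L = 1049.63 g/h  (m^3/h * mg/L = g/h)
Daily TAN removed = 1049.63 * 24 = 25191.12 g/day
Convert to kg/day: 25191.12 / 1000 = 25.19112 kg/day

25.19112 kg/day


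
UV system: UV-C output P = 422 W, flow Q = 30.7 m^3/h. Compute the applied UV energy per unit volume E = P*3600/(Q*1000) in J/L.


Energy delivered per hour = 422 W * 3600 s = 1519200 J/h
Volume treated per hour = 30.7 m^3/h * 1000 = 30700 L/h
dose = 1519200 / 30700 = 49.4853 J/L

49.4853 J/L


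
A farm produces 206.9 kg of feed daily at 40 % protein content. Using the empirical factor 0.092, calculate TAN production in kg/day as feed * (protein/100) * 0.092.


Protein in feed = 206.9 * 40/100 = 82.76 kg/day
TAN = protein * 0.092 = 82.76 * 0.092 = 7.61392 kg/day

7.61392 kg/day


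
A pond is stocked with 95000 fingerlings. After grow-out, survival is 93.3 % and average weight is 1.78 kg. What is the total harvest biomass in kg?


Survivors = 95000 * 93.3/100 = 88635 fish
Harvest biomass = survivors * W_f = 88635 * 1.78 = 157770.3 kg

157770.3 kg


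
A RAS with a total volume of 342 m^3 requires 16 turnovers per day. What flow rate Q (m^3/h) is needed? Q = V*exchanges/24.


Daily recirculation volume = 342 m^3 * 16 = 5472 m^3/day
Flow rate Q = daily volume / 24 h = 5472 / 24 = 228 m^3/h

228 m^3/h


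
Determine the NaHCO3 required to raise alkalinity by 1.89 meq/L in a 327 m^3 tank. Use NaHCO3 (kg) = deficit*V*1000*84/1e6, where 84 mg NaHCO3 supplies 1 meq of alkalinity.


Tank volume in L = 327 m^3 * 1000 = 327000 L
Total meq required = 1.89 meq/L * 327000 L = 618030 meq
NaHCO3 mass = 618030 meq * 84 mg/meq / 1e6 = 51.9145 kg

51.9145 kg


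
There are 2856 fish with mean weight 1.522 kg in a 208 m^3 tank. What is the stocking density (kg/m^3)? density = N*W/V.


Total biomass = 2856 fish * 1.522 kg = 4346.832 kg
Density = total biomass / volume = 4346.832 / 208 = 20.8982 kg/m^3

20.8982 kg/m^3


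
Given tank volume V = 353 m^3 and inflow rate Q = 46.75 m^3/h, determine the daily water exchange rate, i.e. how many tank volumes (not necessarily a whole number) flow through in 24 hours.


Daily flow volume = 46.75 m^3/h * 24 h = 1122 m^3/day
Exchanges = daily flow / tank volume = 1122 / 353 = 3.17847 exchanges/day

3.17847 exchanges/day


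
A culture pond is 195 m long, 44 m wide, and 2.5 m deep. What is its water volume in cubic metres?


Base area = L * W = 195 * 44 = 8580 m^2
Volume = area * depth = 8580 * 2.5 = 21450 m^3

21450 m^3


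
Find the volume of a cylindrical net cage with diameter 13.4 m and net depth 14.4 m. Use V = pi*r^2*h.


r = d/2 = 13.4/2 = 6.7 m
Base area = pi*r^2 = pi*6.7^2 = 141.02609 m^2
Volume = 141.02609 * 14.4 = 2030.78 m^3

2030.78 m^3


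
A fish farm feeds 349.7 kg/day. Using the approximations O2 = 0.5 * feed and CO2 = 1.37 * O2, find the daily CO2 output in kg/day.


O2 = 349.7 * 0.5 = 174.85
CO2 = 174.85 * 1.37 = 239.5445

239.5445 kg/day


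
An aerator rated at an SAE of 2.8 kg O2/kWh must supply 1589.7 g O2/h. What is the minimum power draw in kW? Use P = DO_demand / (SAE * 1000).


SAE in g O2/kWh = 2.8 * 1000 = 2800 g/kWh
P = DO_demand / SAE_g = 1589.7 / 2800 = 0.56775 kW

0.56775 kW


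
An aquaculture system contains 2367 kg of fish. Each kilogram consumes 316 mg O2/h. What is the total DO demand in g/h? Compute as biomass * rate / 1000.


Total O2 consumption (mg/h) = 2367 kg * 316 mg/(kg*h) = 747972 mg/h
Convert to g/h: 747972 / 1000 = 747.972 g/h

747.972 g/h


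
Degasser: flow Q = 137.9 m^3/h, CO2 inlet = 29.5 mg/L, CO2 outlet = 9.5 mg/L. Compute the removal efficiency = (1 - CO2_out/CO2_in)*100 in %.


CO2_out / CO2_in = 9.5 / 29.5 = 0.3220339
Fraction remaining = 0.3220339
efficiency = (1 - 0.3220339) * 100 = 67.7966 %

67.7966 %


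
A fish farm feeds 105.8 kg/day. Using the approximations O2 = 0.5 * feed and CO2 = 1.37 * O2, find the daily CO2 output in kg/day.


O2 = 105.8 * 0.5 = 52.9
CO2 = 52.9 * 1.37 = 72.473

72.473 kg/day


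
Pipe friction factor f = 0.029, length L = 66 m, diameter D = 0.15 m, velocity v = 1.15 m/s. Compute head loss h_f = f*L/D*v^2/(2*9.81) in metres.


v^2 = 1.15^2 = 1.3225 m^2/s^2
L/D = 66/0.15 = 440
h_f = f*(L/D)*v^2/(2g) = 0.029 * 440 * 1.3225 / 19.62 = 0.860097 m

0.860097 m


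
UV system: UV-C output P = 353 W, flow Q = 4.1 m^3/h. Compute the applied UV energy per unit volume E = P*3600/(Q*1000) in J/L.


Energy delivered per hour = 353 W * 3600 s = 1270800 J/h
Volume treated per hour = 4.1 m^3/h * 1000 = 4100 L/h
dose = 1270800 / 4100 = 309.951 J/L

309.951 J/L


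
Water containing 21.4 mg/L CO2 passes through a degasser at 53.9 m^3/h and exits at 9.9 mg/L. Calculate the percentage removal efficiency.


CO2_out / CO2_in = 9.9 / 21.4 = 0.46261682
Fraction remaining = 0.46261682
efficiency = (1 - 0.46261682) * 100 = 53.7383 %

53.7383 %


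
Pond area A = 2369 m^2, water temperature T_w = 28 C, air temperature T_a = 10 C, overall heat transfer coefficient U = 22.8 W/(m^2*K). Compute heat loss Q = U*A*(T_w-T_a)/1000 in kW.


Temperature difference dT = 28 - 10 = 18 K
Heat loss (W) = U * A * dT = 22.8 * 2369 * 18 = 972237.6 W
Convert to kW: 972237.6 / 1000 = 972.2376 kW

972.2376 kW


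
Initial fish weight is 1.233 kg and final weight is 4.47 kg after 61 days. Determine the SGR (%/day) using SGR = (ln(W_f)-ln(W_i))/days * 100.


ln(W_f) = ln(4.47) = 1.4973884
ln(W_i) = ln(1.233) = 0.20945022
ln(W_f) - ln(W_i) = 1.4973884 - 0.20945022 = 1.2879382
SGR = 1.2879382 / 61 * 100 = 2.11137 %/day

2.11137 %/day


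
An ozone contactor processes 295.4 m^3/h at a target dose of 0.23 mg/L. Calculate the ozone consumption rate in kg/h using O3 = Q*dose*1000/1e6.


O3 demand (mg/h) = Q * dose * 1000 = 295.4 * 0.23 * 1000 = 67942 mg/h
Convert mg to kg: 67942 / 1e6 = 0.067942 kg/h

0.067942 kg/h


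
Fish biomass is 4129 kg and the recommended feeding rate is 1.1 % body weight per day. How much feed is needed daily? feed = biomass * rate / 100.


Feeding rate fraction = 1.1% / 100 = 0.011
Daily feed = 4129 kg * 0.011 = 45.419 kg/day

45.419 kg/day


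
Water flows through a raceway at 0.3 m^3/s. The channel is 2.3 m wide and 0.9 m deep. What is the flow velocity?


Cross-sectional area = W * d = 2.3 * 0.9 = 2.07 m^2
Velocity = Q / A = 0.3 / 2.07 = 0.144928 m/s

0.144928 m/s


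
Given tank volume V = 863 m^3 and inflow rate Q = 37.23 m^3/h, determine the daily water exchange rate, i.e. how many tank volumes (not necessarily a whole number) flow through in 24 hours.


Daily flow volume = 37.23 m^3/h * 24 h = 893.52 m^3/day
Exchanges = daily flow / tank volume = 893.52 / 863 = 1.03537 exchanges/day

1.03537 exchanges/day


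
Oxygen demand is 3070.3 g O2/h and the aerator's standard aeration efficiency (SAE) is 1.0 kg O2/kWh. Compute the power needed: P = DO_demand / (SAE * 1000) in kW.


SAE in g O2/kWh = 1.0 * 1000 = 1000 g/kWh
P = DO_demand / SAE_g = 3070.3 / 1000 = 3.0703 kW

3.0703 kW


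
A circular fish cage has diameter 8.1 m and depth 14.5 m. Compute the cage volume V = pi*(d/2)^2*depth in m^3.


r = d/2 = 8.1/2 = 4.05 m
Base area = pi*r^2 = pi*4.05^2 = 51.529974 m^2
Volume = 51.529974 * 14.5 = 747.185 m^3

747.185 m^3


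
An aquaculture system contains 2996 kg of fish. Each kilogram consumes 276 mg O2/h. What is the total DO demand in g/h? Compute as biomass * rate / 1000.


Total O2 consumption (mg/h) = 2996 kg * 276 mg/(kg*h) = 826896 mg/h
Convert to g/h: 826896 / 1000 = 826.896 g/h

826.896 g/h


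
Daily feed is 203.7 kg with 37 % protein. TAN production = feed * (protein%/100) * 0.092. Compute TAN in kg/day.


Protein in feed = 203.7 * 37/100 = 75.369 kg/day
TAN = protein * 0.092 = 75.369 * 0.092 = 6.933948 kg/day

6.933948 kg/day


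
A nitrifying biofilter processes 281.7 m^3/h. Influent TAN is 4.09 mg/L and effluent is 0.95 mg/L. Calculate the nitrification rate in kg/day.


Concentration drop: TAN_in - TAN_out = 4.09 - 0.95 = 3.14 mg/L
Hourly TAN removed = Q * dTAN = 281.7 m^3/h * 3.14 mg/L = 884.538 g/h  (m^3/h * mg/L = g/h)
Daily TAN removed = 884.538 * 24 = 21228.912 g/day
Convert to kg/day: 21228.912 / 1000 = 21.228912 kg/day

21.228912 kg/day


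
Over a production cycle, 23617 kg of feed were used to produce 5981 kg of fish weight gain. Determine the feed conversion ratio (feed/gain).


FCR = feed consumed / weight gained
FCR = 23617 kg / 5981 kg = 3.94867

3.94867


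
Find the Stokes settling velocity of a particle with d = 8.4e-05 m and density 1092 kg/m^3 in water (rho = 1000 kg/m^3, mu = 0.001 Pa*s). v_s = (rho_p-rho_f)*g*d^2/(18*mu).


Density difference: rho_p - rho_f = 1092 - 1000 = 92 kg/m^3
d^2 = (8.4e-05)^2 = 7.056e-09 m^2
Numerator = (rho_p - rho_f) * g * d^2 = 92 * 9.81 * 7.056e-09 = 6.3681811e-06
Denominator = 18 * mu = 18 * 0.001 = 0.018
v_s = 6.3681811e-06 / 0.018 = 3.53788e-04 m/s
Check: Re = rho_f * v_s * d / mu = 1000 * 3.53788e-04 * 8.4e-05 / 0.001 = 0.0297 < 1, so Stokes' law applies.

3.53788e-04 m/s


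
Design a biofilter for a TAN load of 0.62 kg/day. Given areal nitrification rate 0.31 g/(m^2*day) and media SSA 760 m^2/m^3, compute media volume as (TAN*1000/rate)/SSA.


A = 0.62*1000 / 0.31 = 2000 m^2
V = 2000 / 760 = 2.63158

2.63158 m^3


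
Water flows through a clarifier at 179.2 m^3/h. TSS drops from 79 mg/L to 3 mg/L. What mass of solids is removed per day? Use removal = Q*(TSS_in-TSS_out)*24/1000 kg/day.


Concentration drop: TSS_in - TSS_out = 79 - 3 = 76 mg/L
Hourly solids removed = Q * dTSS = 179.2 m^3/h * 76 mg/L = 13619.2 g/h  (m^3/h * mg/L = g/h)
Daily solids removed = 13619.2 * 24 = 326860.8 g/day
Convert g to kg: 326860.8 / 1000 = 326.8608 kg/day

326.8608 kg/day


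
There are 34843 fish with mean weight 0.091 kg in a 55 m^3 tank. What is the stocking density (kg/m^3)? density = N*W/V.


Total biomass = 34843 fish * 0.091 kg = 3170.713 kg
Density = total biomass / volume = 3170.713 / 55 = 57.6493 kg/m^3

57.6493 kg/m^3


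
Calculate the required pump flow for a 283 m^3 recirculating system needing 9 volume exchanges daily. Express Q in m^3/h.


Daily recirculation volume = 283 m^3 * 9 = 2547 m^3/day
Flow rate Q = daily volume / 24 h = 2547 / 24 = 106.125 m^3/h

106.125 m^3/h


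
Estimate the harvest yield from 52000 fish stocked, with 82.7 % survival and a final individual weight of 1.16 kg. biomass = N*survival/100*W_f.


Survivors = 52000 * 82.7/100 = 43004 fish
Harvest biomass = survivors * W_f = 43004 * 1.16 = 49884.64 kg

49884.64 kg


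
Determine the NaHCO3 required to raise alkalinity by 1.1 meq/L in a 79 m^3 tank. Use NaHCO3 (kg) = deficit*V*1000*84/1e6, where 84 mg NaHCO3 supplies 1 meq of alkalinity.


Tank volume in L = 79 m^3 * 1000 = 79000 L
Total meq required = 1.1 meq/L * 79000 L = 86900 meq
NaHCO3 mass = 86900 meq * 84 mg/meq / 1e6 = 7.2996 kg

7.2996 kg


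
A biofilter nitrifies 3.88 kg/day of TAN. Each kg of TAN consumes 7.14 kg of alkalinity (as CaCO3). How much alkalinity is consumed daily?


Alkalinity factor: 7.14 kg CaCO3 consumed per kg TAN nitrified
alk = 3.88 kg TAN * 7.14 = 27.7032 kg CaCO3/day

27.7032 kg CaCO3/day


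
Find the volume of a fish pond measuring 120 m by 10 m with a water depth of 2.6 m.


Base area = L * W = 120 * 10 = 1200 m^2
Volume = area * depth = 1200 * 2.6 = 3120 m^3

3120 m^3


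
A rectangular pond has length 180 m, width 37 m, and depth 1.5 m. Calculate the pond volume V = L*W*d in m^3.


Base area = L * W = 180 * 37 = 6660 m^2
Volume = area * depth = 6660 * 1.5 = 9990 m^3

9990 m^3


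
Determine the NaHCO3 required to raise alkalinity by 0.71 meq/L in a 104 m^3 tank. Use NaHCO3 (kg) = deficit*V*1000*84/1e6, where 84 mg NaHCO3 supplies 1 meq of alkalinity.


Tank volume in L = 104 m^3 * 1000 = 104000 L
Total meq required = 0.71 meq/L * 104000 L = 73840 meq
NaHCO3 mass = 73840 meq * 84 mg/meq / 1e6 = 6.20256 kg

6.20256 kg


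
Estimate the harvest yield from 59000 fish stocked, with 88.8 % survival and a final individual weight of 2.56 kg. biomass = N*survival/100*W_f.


Survivors = 59000 * 88.8/100 = 52392 fish
Harvest biomass = survivors * W_f = 52392 * 2.56 = 134123.52 kg

134123.52 kg


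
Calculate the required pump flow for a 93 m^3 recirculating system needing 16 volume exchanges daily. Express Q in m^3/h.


Daily recirculation volume = 93 m^3 * 16 = 1488 m^3/day
Flow rate Q = daily volume / 24 h = 1488 / 24 = 62 m^3/h

62 m^3/h


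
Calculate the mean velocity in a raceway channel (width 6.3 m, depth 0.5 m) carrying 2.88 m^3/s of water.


Cross-sectional area = W * d = 6.3 * 0.5 = 3.15 m^2
Velocity = Q / A = 2.88 / 3.15 = 0.914286 m/s

0.914286 m/s


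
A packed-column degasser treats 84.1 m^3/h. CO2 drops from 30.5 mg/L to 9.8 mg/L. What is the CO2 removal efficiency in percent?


CO2_out / CO2_in = 9.8 / 30.5 = 0.32131148
Fraction remaining = 0.32131148
efficiency = (1 - 0.32131148) * 100 = 67.8689 %

67.8689 %


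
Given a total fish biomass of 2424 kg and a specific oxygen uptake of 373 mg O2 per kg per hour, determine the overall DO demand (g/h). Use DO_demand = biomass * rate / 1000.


Total O2 consumption (mg/h) = 2424 kg * 373 mg/(kg*h) = 904152 mg/h
Convert to g/h: 904152 / 1000 = 904.152 g/h

904.152 g/h


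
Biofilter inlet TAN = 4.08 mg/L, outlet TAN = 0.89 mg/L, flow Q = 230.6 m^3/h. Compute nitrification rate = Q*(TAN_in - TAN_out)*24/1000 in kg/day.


Concentration drop: TAN_in - TAN_out = 4.08 - 0.89 = 3.19 mg/L
Hourly TAN removed = Q * dTAN = 230.6 m^3/h * 3.19 mg/L = 735.614 g/h  (m^3/h * mg/L = g/h)
Daily TAN removed = 735.614 * 24 = 17654.736 g/day
Convert to kg/day: 17654.736 / 1000 = 17.654736 kg/day

17.654736 kg/day


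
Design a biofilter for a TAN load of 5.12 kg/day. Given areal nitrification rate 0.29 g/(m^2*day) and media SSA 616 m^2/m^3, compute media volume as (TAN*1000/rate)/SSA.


A = 5.12*1000 / 0.29 = 17655.172 m^2
V = 17655.172 / 616 = 28.661

28.661 m^3


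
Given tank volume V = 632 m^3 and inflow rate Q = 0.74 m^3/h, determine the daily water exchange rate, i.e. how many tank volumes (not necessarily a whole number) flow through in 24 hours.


Daily flow volume = 0.74 m^3/h * 24 h = 17.76 m^3/day
Exchanges = daily flow / tank volume = 17.76 / 632 = 0.0281013 exchanges/day

0.0281013 exchanges/day


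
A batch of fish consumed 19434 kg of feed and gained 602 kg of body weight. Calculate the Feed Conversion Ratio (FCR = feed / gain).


FCR = feed consumed / weight gained
FCR = 19434 kg / 602 kg = 32.2824

32.2824


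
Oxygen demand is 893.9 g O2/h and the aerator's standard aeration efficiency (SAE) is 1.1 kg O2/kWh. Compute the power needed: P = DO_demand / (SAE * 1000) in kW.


SAE in g O2/kWh = 1.1 * 1000 = 1100 g/kWh
P = DO_demand / SAE_g = 893.9 / 1100 = 0.812636 kW

0.812636 kW


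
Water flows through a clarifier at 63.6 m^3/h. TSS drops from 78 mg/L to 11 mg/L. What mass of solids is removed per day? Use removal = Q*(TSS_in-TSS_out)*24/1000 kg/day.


Concentration drop: TSS_in - TSS_out = 78 - 11 = 67 mg/L
Hourly solids removed = Q * dTSS = 63.6 m^3/h * 67 mg/L = 4261.2 g/h  (m^3/h * mg/L = g/h)
Daily solids removed = 4261.2 * 24 = 102268.8 g/day
Convert g to kg: 102268.8 / 1000 = 102.2688 kg/day

102.2688 kg/day


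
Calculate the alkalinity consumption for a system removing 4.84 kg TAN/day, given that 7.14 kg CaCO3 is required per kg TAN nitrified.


Alkalinity factor: 7.14 kg CaCO3 consumed per kg TAN nitrified
alk = 4.84 kg TAN * 7.14 = 34.5576 kg CaCO3/day

34.5576 kg CaCO3/day


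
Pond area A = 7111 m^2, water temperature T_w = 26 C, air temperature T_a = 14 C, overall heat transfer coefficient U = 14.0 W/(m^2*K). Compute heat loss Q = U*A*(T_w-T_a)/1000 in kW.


Temperature difference dT = 26 - 14 = 12 K
Heat loss (W) = U * A * dT = 14.0 * 7111 * 12 = 1194648 W
Convert to kW: 1194648 / 1000 = 1194.648 kW

1194.648 kW


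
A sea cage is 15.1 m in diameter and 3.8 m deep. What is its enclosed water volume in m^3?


r = d/2 = 15.1/2 = 7.55 m
Base area = pi*r^2 = pi*7.55^2 = 179.07864 m^2
Volume = 179.07864 * 3.8 = 680.499 m^3

680.499 m^3


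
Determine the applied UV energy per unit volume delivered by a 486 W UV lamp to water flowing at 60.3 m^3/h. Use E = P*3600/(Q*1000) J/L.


Energy delivered per hour = 486 W * 3600 s = 1749600 J/h
Volume treated per hour = 60.3 m^3/h * 1000 = 60300 L/h
dose = 1749600 / 60300 = 29.0149 J/L

29.0149 J/L


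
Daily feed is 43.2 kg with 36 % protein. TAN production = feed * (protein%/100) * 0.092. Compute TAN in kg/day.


Protein in feed = 43.2 * 36/100 = 15.552 kg/day
TAN = protein * 0.092 = 15.552 * 0.092 = 1.430784 kg/day

1.430784 kg/day


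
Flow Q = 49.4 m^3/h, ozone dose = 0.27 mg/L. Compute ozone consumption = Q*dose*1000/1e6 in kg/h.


O3 demand (mg/h) = Q * dose * 1000 = 49.4 * 0.27 * 1000 = 13338 mg/h
Convert mg to kg: 13338 / 1e6 = 0.013338 kg/h

0.013338 kg/h


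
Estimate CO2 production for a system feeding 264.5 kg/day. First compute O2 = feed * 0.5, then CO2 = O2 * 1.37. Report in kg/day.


O2 = 264.5 * 0.5 = 132.25
CO2 = 132.25 * 1.37 = 181.1825

181.1825 kg/day


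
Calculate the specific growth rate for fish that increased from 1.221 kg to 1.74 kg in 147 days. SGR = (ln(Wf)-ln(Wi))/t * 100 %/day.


ln(W_f) = ln(1.74) = 0.55388511
ln(W_i) = ln(1.221) = 0.1996702
ln(W_f) - ln(W_i) = 0.55388511 - 0.1996702 = 0.35421491
SGR = 0.35421491 / 147 * 100 = 0.240963 %/day

0.240963 %/day


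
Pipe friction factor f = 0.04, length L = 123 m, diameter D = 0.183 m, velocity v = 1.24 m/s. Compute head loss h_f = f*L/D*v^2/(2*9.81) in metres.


v^2 = 1.24^2 = 1.5376 m^2/s^2
L/D = 123/0.183 = 672.13115
h_f = f*(L/D)*v^2/(2g) = 0.04 * 672.13115 * 1.5376 / 19.62 = 2.10697 m

2.10697 m


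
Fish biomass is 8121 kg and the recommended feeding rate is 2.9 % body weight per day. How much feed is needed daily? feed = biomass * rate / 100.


Feeding rate fraction = 2.9% / 100 = 0.029
Daily feed = 8121 kg * 0.029 = 235.509 kg/day

235.509 kg/day


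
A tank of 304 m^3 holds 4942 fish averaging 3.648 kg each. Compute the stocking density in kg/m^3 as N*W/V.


Total biomass = 4942 fish * 3.648 kg = 18028.416 kg
Density = total biomass / volume = 18028.416 / 304 = 59.304 kg/m^3

59.304 kg/m^3


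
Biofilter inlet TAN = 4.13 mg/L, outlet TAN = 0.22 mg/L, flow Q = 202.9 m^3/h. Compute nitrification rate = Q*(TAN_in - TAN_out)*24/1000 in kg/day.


Concentration drop: TAN_in - TAN_out = 4.13 - 0.22 = 3.91 mg/L
Hourly TAN removed = Q * dTAN = 202.9 m^3/h * 3.91 mg/L = 793.339 g/h  (m^3/h * mg/L = g/h)
Daily TAN removed = 793.339 * 24 = 19040.136 g/day
Convert to kg/day: 19040.136 / 1000 = 19.040136 kg/day

19.040136 kg/day


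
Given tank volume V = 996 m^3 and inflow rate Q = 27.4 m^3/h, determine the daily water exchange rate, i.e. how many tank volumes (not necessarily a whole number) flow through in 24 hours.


Daily flow volume = 27.4 m^3/h * 24 h = 657.6 m^3/day
Exchanges = daily flow / tank volume = 657.6 / 996 = 0.660241 exchanges/day

0.660241 exchanges/day


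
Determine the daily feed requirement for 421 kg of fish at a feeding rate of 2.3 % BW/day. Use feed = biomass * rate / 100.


Feeding rate fraction = 2.3% / 100 = 0.023
Daily feed = 421 kg * 0.023 = 9.683 kg/day

9.683 kg/day


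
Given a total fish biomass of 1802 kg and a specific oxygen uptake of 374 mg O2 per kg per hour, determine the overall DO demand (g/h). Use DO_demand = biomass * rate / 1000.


Total O2 consumption (mg/h) = 1802 kg * 374 mg/(kg*h) = 673948 mg/h
Convert to g/h: 673948 / 1000 = 673.948 g/h

673.948 g/h


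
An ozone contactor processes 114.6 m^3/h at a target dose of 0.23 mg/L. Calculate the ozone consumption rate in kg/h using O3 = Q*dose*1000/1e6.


O3 demand (mg/h) = Q * dose * 1000 = 114.6 * 0.23 * 1000 = 26358 mg/h
Convert mg to kg: 26358 / 1e6 = 0.026358 kg/h

0.026358 kg/h


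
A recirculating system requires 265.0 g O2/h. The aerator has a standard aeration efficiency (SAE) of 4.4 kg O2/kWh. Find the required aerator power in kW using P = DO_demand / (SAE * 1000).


SAE in g O2/kWh = 4.4 * 1000 = 4400 g/kWh
P = DO_demand / SAE_g = 265.0 / 4400 = 0.0602273 kW

0.0602273 kW


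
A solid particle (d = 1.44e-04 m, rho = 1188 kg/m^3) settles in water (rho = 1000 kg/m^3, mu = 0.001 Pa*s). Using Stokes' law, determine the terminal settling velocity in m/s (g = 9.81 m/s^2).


Density difference: rho_p - rho_f = 1188 - 1000 = 188 kg/m^3
d^2 = (1.44e-04)^2 = 2.0736e-08 m^2
Numerator = (rho_p - rho_f) * g * d^2 = 188 * 9.81 * 2.0736e-08 = 3.824299e-05
Denominator = 18 * mu = 18 * 0.001 = 0.018
v_s = 3.824299e-05 / 0.018 = 0.00212461 m/s
Check: Re = rho_f * v_s * d / mu = 1000 * 0.00212461 * 1.44e-04 / 0.001 = 0.306 < 1, so Stokes' law applies.

0.00212461 m/s


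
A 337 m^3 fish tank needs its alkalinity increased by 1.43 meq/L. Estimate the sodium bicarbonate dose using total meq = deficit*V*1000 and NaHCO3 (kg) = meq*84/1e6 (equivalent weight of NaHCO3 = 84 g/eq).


Tank volume in L = 337 m^3 * 1000 = 337000 L
Total meq required = 1.43 meq/L * 337000 L = 481910 meq
NaHCO3 mass = 481910 meq * 84 mg/meq / 1e6 = 40.4804 kg

40.4804 kg


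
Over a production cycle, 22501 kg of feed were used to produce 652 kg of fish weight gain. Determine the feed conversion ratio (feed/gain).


FCR = feed consumed / weight gained
FCR = 22501 kg / 652 kg = 34.5107

34.5107


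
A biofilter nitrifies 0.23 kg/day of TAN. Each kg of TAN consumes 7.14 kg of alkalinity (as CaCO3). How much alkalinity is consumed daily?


Alkalinity factor: 7.14 kg CaCO3 consumed per kg TAN nitrified
alk = 0.23 kg TAN * 7.14 = 1.6422 kg CaCO3/day

1.6422 kg CaCO3/day


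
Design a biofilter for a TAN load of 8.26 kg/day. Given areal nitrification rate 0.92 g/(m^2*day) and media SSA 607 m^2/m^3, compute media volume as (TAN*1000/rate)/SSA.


A = 8.26*1000 / 0.92 = 8978.2609 m^2
V = 8978.2609 / 607 = 14.7912

14.7912 m^3


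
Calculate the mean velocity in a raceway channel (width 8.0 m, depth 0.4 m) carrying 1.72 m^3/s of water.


Cross-sectional area = W * d = 8.0 * 0.4 = 3.2 m^2
Velocity = Q / A = 1.72 / 3.2 = 0.5375 m/s

0.5375 m/s


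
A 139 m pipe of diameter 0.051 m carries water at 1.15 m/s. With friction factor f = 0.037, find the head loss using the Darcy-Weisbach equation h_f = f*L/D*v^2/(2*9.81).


v^2 = 1.15^2 = 1.3225 m^2/s^2
L/D = 139/0.051 = 2725.4902
h_f = f*(L/D)*v^2/(2g) = 0.037 * 2725.4902 * 1.3225 / 19.62 = 6.7974 m

6.7974 m


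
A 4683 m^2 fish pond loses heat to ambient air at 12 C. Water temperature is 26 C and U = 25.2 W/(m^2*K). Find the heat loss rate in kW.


Temperature difference dT = 26 - 12 = 14 K
Heat loss (W) = U * A * dT = 25.2 * 4683 * 14 = 1652162.4 W
Convert to kW: 1652162.4 / 1000 = 1652.1624 kW

1652.1624 kW


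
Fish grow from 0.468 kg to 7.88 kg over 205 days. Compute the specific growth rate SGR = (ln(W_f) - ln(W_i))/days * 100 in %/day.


ln(W_f) = ln(7.88) = 2.0643279
ln(W_i) = ln(0.468) = -0.75928698
ln(W_f) - ln(W_i) = 2.0643279 - -0.75928698 = 2.8236149
SGR = 2.8236149 / 205 * 100 = 1.37737 %/day

1.37737 %/day


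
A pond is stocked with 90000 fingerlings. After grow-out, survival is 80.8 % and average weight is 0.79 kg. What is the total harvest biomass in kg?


Survivors = 90000 * 80.8/100 = 72720 fish
Harvest biomass = survivors * W_f = 72720 * 0.79 = 57448.8 kg

57448.8 kg


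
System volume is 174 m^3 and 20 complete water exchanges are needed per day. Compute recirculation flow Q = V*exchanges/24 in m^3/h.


Daily recirculation volume = 174 m^3 * 20 = 3480 m^3/day
Flow rate Q = daily volume / 24 h = 3480 / 24 = 145 m^3/h

145 m^3/h


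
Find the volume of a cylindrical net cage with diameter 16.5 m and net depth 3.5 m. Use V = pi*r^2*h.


r = d/2 = 16.5/2 = 8.25 m
Base area = pi*r^2 = pi*8.25^2 = 213.82465 m^2
Volume = 213.82465 * 3.5 = 748.386 m^3

748.386 m^3


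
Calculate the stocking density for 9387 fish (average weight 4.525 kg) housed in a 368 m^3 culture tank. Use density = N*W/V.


Total biomass = 9387 fish * 4.525 kg = 42476.175 kg
Density = total biomass / volume = 42476.175 / 368 = 115.424 kg/m^3

115.424 kg/m^3


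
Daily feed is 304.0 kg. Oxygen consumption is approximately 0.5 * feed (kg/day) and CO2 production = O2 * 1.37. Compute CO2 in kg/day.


O2 = 304.0 * 0.5 = 152
CO2 = 152 * 1.37 = 208.24

208.24 kg/day


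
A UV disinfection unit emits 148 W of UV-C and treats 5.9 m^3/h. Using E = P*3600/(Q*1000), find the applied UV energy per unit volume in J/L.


Energy delivered per hour = 148 W * 3600 s = 532800 J/h
Volume treated per hour = 5.9 m^3/h * 1000 = 5900 L/h
dose = 532800 / 5900 = 90.3051 J/L

90.3051 J/L


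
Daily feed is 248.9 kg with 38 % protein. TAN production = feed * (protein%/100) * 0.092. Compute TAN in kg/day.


Protein in feed = 248.9 * 38/100 = 94.582 kg/day
TAN = protein * 0.092 = 94.582 * 0.092 = 8.701544 kg/day

8.701544 kg/day


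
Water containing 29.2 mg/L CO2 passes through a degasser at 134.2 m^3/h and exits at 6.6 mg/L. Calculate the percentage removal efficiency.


CO2_out / CO2_in = 6.6 / 29.2 = 0.2260274
Fraction remaining = 0.2260274
efficiency = (1 - 0.2260274) * 100 = 77.3973 %

77.3973 %


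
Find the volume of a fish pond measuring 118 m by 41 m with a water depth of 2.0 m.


Base area = L * W = 118 * 41 = 4838 m^2
Volume = area * depth = 4838 * 2.0 = 9676 m^3

9676 m^3


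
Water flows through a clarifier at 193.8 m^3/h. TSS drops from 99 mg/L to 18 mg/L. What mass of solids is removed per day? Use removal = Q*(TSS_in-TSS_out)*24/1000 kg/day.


Concentration drop: TSS_in - TSS_out = 99 - 18 = 81 mg/L
Hourly solids removed = Q * dTSS = 193.8 m^3/h * 81 mg/L = 15697.8 g/h  (m^3/h * mg/L = g/h)
Daily solids removed = 15697.8 * 24 = 376747.2 g/day
Convert g to kg: 376747.2 / 1000 = 376.7472 kg/day

376.7472 kg/day


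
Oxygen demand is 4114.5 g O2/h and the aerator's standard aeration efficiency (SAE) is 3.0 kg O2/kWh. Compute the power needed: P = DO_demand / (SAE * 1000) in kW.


SAE in g O2/kWh = 3.0 * 1000 = 3000 g/kWh
P = DO_demand / SAE_g = 4114.5 / 3000 = 1.3715 kW

1.3715 kW


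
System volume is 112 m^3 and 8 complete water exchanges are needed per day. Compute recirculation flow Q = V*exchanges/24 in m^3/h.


Daily recirculation volume = 112 m^3 * 8 = 896 m^3/day
Flow rate Q = daily volume / 24 h = 896 / 24 = 37.3333 m^3/h

37.3333 m^3/h


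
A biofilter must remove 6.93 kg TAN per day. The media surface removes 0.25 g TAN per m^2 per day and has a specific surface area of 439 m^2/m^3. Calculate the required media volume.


A = 6.93*1000 / 0.25 = 27720 m^2
V = 27720 / 439 = 63.1435

63.1435 m^3


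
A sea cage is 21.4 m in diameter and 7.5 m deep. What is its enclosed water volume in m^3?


r = d/2 = 21.4/2 = 10.7 m
Base area = pi*r^2 = pi*10.7^2 = 359.68094 m^2
Volume = 359.68094 * 7.5 = 2697.61 m^3

2697.61 m^3


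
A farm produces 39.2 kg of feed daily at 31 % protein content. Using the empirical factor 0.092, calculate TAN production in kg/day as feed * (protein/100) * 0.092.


Protein in feed = 39.2 * 31/100 = 12.152 kg/day
TAN = protein * 0.092 = 12.152 * 0.092 = 1.117984 kg/day

1.117984 kg/day


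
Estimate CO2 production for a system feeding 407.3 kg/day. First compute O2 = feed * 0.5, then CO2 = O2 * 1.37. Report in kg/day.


O2 = 407.3 * 0.5 = 203.65
CO2 = 203.65 * 1.37 = 279.0005

279.0005 kg/day


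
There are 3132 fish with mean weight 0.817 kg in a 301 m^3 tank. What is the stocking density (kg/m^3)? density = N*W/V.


Total biomass = 3132 fish * 0.817 kg = 2558.844 kg
Density = total biomass / volume = 2558.844 / 301 = 8.50114 kg/m^3

8.50114 kg/m^3


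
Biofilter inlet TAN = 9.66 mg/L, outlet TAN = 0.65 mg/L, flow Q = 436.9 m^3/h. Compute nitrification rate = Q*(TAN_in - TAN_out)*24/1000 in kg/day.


Concentration drop: TAN_in - TAN_out = 9.66 - 0.65 = 9.01 mg/L
Hourly TAN removed = Q * dTAN = 436.9 m^3/h * 9.01 mg/L = 3936.469 g/h  (m^3/h * mg/L = g/h)
Daily TAN removed = 3936.469 * 24 = 94475.256 g/day
Convert to kg/day: 94475.256 / 1000 = 94.475256 kg/day

94.475256 kg/day


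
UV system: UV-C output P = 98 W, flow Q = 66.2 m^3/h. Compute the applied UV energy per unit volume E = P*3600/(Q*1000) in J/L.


Energy delivered per hour = 98 W * 3600 s = 352800 J/h
Volume treated per hour = 66.2 m^3/h * 1000 = 66200 L/h
dose = 352800 / 66200 = 5.32931 J/L

5.32931 J/L


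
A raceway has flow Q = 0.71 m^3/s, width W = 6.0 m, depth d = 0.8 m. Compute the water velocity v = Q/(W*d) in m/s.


Cross-sectional area = W * d = 6.0 * 0.8 = 4.8 m^2
Velocity = Q / A = 0.71 / 4.8 = 0.147917 m/s

0.147917 m/s


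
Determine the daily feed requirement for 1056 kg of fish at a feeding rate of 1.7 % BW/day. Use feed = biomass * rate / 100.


Feeding rate fraction = 1.7% / 100 = 0.017
Daily feed = 1056 kg * 0.017 = 17.952 kg/day

17.952 kg/day


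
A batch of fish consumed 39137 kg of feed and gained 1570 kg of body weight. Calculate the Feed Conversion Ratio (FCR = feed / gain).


FCR = feed consumed / weight gained
FCR = 39137 kg / 1570 kg = 24.928

24.928


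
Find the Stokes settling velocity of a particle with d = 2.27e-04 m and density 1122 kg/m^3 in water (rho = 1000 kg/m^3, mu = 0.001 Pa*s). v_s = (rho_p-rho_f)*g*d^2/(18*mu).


Density difference: rho_p - rho_f = 1122 - 1000 = 122 kg/m^3
d^2 = (2.27e-04)^2 = 5.1529e-08 m^2
Numerator = (rho_p - rho_f) * g * d^2 = 122 * 9.81 * 5.1529e-08 = 6.1670938e-05
Denominator = 18 * mu = 18 * 0.001 = 0.018
v_s = 6.1670938e-05 / 0.018 = 0.00342616 m/s
Check: Re = rho_f * v_s * d / mu = 1000 * 0.00342616 * 2.27e-04 / 0.001 = 0.778 < 1, so Stokes' law applies.

0.00342616 m/s


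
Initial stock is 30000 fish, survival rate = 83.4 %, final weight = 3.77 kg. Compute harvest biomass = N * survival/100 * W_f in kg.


Survivors = 30000 * 83.4/100 = 25020 fish
Harvest biomass = survivors * W_f = 25020 * 3.77 = 94325.4 kg

94325.4 kg


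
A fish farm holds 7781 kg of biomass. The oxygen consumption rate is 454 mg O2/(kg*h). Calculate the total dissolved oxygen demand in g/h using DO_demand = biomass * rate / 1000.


Total O2 consumption (mg/h) = 7781 kg * 454 mg/(kg*h) = 3532574 mg/h
Convert to g/h: 3532574 / 1000 = 3532.574 g/h

3532.574 g/h


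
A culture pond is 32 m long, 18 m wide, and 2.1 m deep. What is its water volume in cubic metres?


Base area = L * W = 32 * 18 = 576 m^2
Volume = area * depth = 576 * 2.1 = 1209.6 m^3

1209.6 m^3


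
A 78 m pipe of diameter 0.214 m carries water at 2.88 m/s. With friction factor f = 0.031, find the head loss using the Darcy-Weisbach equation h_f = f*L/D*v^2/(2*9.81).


v^2 = 2.88^2 = 8.2944 m^2/s^2
L/D = 78/0.214 = 364.48598
h_f = f*(L/D)*v^2/(2g) = 0.031 * 364.48598 * 8.2944 / 19.62 = 4.77671 m

4.77671 m


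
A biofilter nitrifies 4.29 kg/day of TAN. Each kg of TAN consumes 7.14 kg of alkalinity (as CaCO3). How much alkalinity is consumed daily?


Alkalinity factor: 7.14 kg CaCO3 consumed per kg TAN nitrified
alk = 4.29 kg TAN * 7.14 = 30.6306 kg CaCO3/day

30.6306 kg CaCO3/day


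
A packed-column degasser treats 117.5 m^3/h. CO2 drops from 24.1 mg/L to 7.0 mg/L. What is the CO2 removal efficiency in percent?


CO2_out / CO2_in = 7.0 / 24.1 = 0.29045643
Fraction remaining = 0.29045643
efficiency = (1 - 0.29045643) * 100 = 70.9544 %

70.9544 %


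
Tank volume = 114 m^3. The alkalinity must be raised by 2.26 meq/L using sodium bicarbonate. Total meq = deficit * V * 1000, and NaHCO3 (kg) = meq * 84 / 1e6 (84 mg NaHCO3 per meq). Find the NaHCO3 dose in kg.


Tank volume in L = 114 m^3 * 1000 = 114000 L
Total meq required = 2.26 meq/L * 114000 L = 257640 meq
NaHCO3 mass = 257640 meq * 84 mg/meq / 1e6 = 21.6418 kg

21.6418 kg


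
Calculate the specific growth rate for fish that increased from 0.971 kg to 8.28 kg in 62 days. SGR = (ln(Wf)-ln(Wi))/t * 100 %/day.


ln(W_f) = ln(8.28) = 2.113843
ln(W_i) = ln(0.971) = -0.029428811
ln(W_f) - ln(W_i) = 2.113843 - -0.029428811 = 2.1432718
SGR = 2.1432718 / 62 * 100 = 3.45689 %/day

3.45689 %/day


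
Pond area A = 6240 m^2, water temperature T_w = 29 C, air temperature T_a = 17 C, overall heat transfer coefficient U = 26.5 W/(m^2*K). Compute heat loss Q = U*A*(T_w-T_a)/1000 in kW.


Temperature difference dT = 29 - 17 = 12 K
Heat loss (W) = U * A * dT = 26.5 * 6240 * 12 = 1984320 W
Convert to kW: 1984320 / 1000 = 1984.32 kW

1984.32 kW


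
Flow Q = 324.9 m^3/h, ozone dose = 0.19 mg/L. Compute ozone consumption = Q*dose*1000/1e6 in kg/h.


O3 demand (mg/h) = Q * dose * 1000 = 324.9 * 0.19 * 1000 = 61731 mg/h
Convert mg to kg: 61731 / 1e6 = 0.061731 kg/h

0.061731 kg/h


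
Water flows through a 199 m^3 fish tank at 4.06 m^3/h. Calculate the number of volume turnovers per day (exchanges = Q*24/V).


Daily flow volume = 4.06 m^3/h * 24 h = 97.44 m^3/day
Exchanges = daily flow / tank volume = 97.44 / 199 = 0.489648 exchanges/day

0.489648 exchanges/day


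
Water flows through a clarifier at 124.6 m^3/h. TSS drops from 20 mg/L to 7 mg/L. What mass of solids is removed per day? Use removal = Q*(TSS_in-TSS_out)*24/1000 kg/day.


Concentration drop: TSS_in - TSS_out = 20 - 7 = 13 mg/L
Hourly solids removed = Q * dTSS = 124.6 m^3/h * 13 mg/L = 1619.8 g/h  (m^3/h * mg/L = g/h)
Daily solids removed = 1619.8 * 24 = 38875.2 g/day
Convert g to kg: 38875.2 / 1000 = 38.8752 kg/day

38.8752 kg/day


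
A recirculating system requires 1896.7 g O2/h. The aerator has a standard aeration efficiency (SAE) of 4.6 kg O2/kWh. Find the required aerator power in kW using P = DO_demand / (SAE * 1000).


SAE in g O2/kWh = 4.6 * 1000 = 4600 g/kWh
P = DO_demand / SAE_g = 1896.7 / 4600 = 0.412326 kW

0.412326 kW


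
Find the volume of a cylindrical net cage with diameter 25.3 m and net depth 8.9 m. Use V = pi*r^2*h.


r = d/2 = 25.3/2 = 12.65 m
Base area = pi*r^2 = pi*12.65^2 = 502.72551 m^2
Volume = 502.72551 * 8.9 = 4474.26 m^3

4474.26 m^3


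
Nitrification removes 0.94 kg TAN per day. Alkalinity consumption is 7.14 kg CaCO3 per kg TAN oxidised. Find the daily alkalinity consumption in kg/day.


Alkalinity factor: 7.14 kg CaCO3 consumed per kg TAN nitrified
alk = 0.94 kg TAN * 7.14 = 6.7116 kg CaCO3/day

6.7116 kg CaCO3/day


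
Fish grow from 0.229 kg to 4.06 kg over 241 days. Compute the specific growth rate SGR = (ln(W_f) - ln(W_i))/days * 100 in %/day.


ln(W_f) = ln(4.06) = 1.401183
ln(W_i) = ln(0.229) = -1.4740333
ln(W_f) - ln(W_i) = 1.401183 - -1.4740333 = 2.8752163
SGR = 2.8752163 / 241 * 100 = 1.19304 %/day

1.19304 %/day


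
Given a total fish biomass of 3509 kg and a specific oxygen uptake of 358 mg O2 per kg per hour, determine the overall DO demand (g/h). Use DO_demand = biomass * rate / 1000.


Total O2 consumption (mg/h) = 3509 kg * 358 mg/(kg*h) = 1256222 mg/h
Convert to g/h: 1256222 / 1000 = 1256.222 g/h

1256.222 g/h


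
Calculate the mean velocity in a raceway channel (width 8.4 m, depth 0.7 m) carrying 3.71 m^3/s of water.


Cross-sectional area = W * d = 8.4 * 0.7 = 5.88 m^2
Velocity = Q / A = 3.71 / 5.88 = 0.630952 m/s

0.630952 m/s


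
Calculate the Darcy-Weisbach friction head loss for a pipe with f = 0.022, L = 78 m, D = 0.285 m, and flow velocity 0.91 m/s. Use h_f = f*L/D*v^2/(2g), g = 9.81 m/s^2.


v^2 = 0.91^2 = 0.8281 m^2/s^2
L/D = 78/0.285 = 273.68421
h_f = f*(L/D)*v^2/(2g) = 0.022 * 273.68421 * 0.8281 / 19.62 = 0.25413 m

0.25413 m
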